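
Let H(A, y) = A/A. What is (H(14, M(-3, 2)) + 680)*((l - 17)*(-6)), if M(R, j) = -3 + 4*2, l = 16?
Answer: 4086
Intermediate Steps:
M(R, j) = 5 (M(R, j) = -3 + 8 = 5)
H(A, y) = 1
(H(14, M(-3, 2)) + 680)*((l - 17)*(-6)) = (1 + 680)*((16 - 17)*(-6)) = 681*(-1*(-6)) = 681*6 = 4086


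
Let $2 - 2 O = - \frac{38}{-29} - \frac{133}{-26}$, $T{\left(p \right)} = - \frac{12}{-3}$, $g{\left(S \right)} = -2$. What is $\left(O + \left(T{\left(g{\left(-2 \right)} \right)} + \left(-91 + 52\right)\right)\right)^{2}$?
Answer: $\frac{3149117689}{2274064} \approx 1384.8$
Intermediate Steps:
$T{\left(p \right)} = 4$ ($T{\left(p \right)} = \left(-12\right) \left(- \frac{1}{3}\right) = 4$)
$O = - \frac{3337}{1508}$ ($O = 1 - \frac{- \frac{38}{-29} - \frac{133}{-26}}{2} = 1 - \frac{\left(-38\right) \left(- \frac{1}{29}\right) - - \frac{133}{26}}{2} = 1 - \frac{\frac{38}{29} + \frac{133}{26}}{2} = 1 - \frac{4845}{1508} = - \frac{3337}{1508} \approx -2.2129$)
$\left(O + \left(T{\left(g{\left(-2 \right)} \right)} + \left(-91 + 52\right)\right)\right)^{2} = \left(- \frac{3337}{1508} + \left(4 + \left(-91 + 52\right)\right)\right)^{2} = \left(- \frac{3337}{1508} + \left(4 - 39\right)\right)^{2} = \left(- \frac{3337}{1508} - 35\right)^{2} = \left(- \frac{56117}{1508}\right)^{2} = \frac{3149117689}{2274064}$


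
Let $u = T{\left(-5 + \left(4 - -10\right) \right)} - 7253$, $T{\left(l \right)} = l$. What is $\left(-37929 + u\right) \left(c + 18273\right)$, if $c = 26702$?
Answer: $-2031655675$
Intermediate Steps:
$u = -7244$ ($u = \left(-5 + \left(4 - -10\right)\right) - 7253 = \left(-5 + \left(4 + 10\right)\right) - 7253 = \left(-5 + 14\right) - 7253 = 9 - 7253 = -7244$)
$\left(-37929 + u\right) \left(c + 18273\right) = \left(-37929 - 7244\right) \left(26702 + 18273\right) = \left(-45173\right) 44975 = -2031655675$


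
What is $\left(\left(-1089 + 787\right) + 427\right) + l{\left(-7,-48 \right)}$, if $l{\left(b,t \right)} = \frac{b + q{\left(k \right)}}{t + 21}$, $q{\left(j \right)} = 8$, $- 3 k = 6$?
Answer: $\frac{3374}{27} \approx 124.96$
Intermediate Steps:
$k = -2$ ($k = \left(- \frac{1}{3}\right) 6 = -2$)
$l{\left(b,t \right)} = \frac{8 + b}{21 + t}$ ($l{\left(b,t \right)} = \frac{b + 8}{t + 21} = \frac{8 + b}{21 + t}$)
$\left(\left(-1089 + 787\right) + 427\right) + l{\left(-7,-48 \right)} = \left(\left(-1089 + 787\right) + 427\right) + \frac{8 - 7}{21 - 48} = \left(-302 + 427\right) + \frac{1}{-27} \cdot 1 = 125 - \frac{1}{27} = \frac{3374}{27}$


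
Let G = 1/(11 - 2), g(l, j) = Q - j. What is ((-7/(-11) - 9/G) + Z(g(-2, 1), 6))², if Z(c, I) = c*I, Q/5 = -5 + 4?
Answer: 1638400/121 ≈ 13541.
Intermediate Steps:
Q = -5 (Q = 5*(-5 + 4) = 5*(-1) = -5)
g(l, j) = -5 - j
G = ⅑ (G = 1/9 = ⅑ ≈ 0.11111)
Z(c, I) = I*c
((-7/(-11) - 9/G) + Z(g(-2, 1), 6))² = ((-7/(-11) - 9/⅑) + 6*(-5 - 1*1))² = ((-7*(-1/11) - 9*9) + 6*(-5 - 1))² = ((7/11 - 81) + 6*(-6))² = (-884/11 - 36)² = (-1280/11)² = 1638400/121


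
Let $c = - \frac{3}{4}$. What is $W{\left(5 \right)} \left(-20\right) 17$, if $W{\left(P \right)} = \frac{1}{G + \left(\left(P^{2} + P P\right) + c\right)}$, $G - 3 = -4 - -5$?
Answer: $- \frac{1360}{213} \approx -6.385$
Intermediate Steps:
$c = - \frac{3}{4}$ ($c = \left(-3\right) \frac{1}{4} = - \frac{3}{4} \approx -0.75$)
$G = 4$ ($G = 3 - -1 = 3 + \left(-4 + 5\right) = 3 + 1 = 4$)
$W{\left(P \right)} = \frac{1}{\frac{13}{4} + 2 P^{2}}$ ($W{\left(P \right)} = \frac{1}{4 - \left(\frac{3}{4} - P^{2} - P P\right)} = \frac{1}{4 + \left(\left(P^{2} + P^{2}\right) - \frac{3}{4}\right)} = \frac{1}{4 + \left(2 P^{2} - \frac{3}{4}\right)} = \frac{1}{4 + \left(- \frac{3}{4} + 2 P^{2}\right)} = \frac{1}{\frac{13}{4} + 2 P^{2}}$)
$W{\left(5 \right)} \left(-20\right) 17 = \frac{4}{13 + 8 \cdot 5^{2}} \left(-20\right) 17 = \frac{4}{13 + 8 \cdot 25} \left(-20\right) 17 = \frac{4}{13 + 200} \left(-20\right) 17 = \frac{4}{213} \left(-20\right) 17 = \left(- \frac{80}{213}\right) 17 = - \frac{1360}{213}$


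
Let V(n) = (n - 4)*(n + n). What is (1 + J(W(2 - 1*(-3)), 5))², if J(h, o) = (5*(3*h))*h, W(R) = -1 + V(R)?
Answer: 1478656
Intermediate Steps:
V(n) = 2*n*(-4 + n) (V(n) = (-4 + n)*(2*n) = 2*n*(-4 + n))
W(R) = -1 + 2*R*(-4 + R)
J(h, o) = 15*h² (J(h, o) = (15*h)*h = 15*h²)
(1 + J(W(2 - 1*(-3)), 5))² = (1 + 15*(-1 + 2*(2 - 1*(-3))*(-4 + (2 - 1*(-3))))²)² = (1 + 15*(-1 + 2*(2 + 3)*(-4 + (2 + 3)))²)² = (1 + 15*(-1 + 2*5*(-4 + 5))²)² = (1 + 15*(-1 + 2*5*1)²)² = (1 + 15*(-1 + 10)²)² = (1 + 15*9²)² = (1 + 15*81)² = (1 + 1215)² = 1216² = 1478656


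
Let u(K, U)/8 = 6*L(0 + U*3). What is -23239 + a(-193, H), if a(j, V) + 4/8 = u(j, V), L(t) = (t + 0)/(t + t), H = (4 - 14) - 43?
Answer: -46431/2 ≈ -23216.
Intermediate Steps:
H = -53 (H = -10 - 43 = -53)
L(t) = ½ (L(t) = t/((2*t)) = t*(1/(2*t)) = ½)
u(K, U) = 24 (u(K, U) = 8*(6*(½)) = 8*3 = 24)
a(j, V) = 47/2 (a(j, V) = -½ + 24 = 47/2)
-23239 + a(-193, H) = -23239 + 47/2 = -46431/2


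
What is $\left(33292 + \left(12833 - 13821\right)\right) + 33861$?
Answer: $66165$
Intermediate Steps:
$\left(33292 + \left(12833 - 13821\right)\right) + 33861 = \left(33292 - 988\right) + 33861 = 32304 + 33861 = 66165$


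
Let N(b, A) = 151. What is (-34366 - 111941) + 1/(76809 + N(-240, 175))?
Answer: -11259786719/76960 ≈ -1.4631e+5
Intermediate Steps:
(-34366 - 111941) + 1/(76809 + N(-240, 175)) = (-34366 - 111941) + 1/(76809 + 151) = -146307 + 1/76960 = -11259786719/76960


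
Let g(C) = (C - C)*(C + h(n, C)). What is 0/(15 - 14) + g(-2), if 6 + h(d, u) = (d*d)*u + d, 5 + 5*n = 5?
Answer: 0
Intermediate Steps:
n = 0 (n = -1 + (1/5)*5 = -1 + 1 = 0)
h(d, u) = -6 + d + u*d**2 (h(d, u) = -6 + ((d*d)*u + d) = -6 + (d**2*u + d) = -6 + (u*d**2 + d) = -6 + (d + u*d**2) = -6 + d + u*d**2)
g(C) = 0 (g(C) = (C - C)*(C + (-6 + 0 + C*0**2)) = 0*(C + (-6 + 0 + C*0)) = 0*(C + (-6 + 0 + 0)) = 0*(C - 6) = 0*(-6 + C) = 0)
0/(15 - 14) + g(-2) = 0/(15 - 14) + 0 = 0/1 + 0 = 0*1 + 0 = 0 + 0 = 0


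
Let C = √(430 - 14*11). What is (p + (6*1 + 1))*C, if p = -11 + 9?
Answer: 10*√69 ≈ 83.066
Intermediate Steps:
C = 2*√69 (C = √(430 - 154) = √276 = 2*√69 ≈ 16.613)
p = -2
(p + (6*1 + 1))*C = (-2 + (6*1 + 1))*(2*√69) = (-2 + (6 + 1))*(2*√69) = (-2 + 7)*(2*√69) = 5*(2*√69) = 10*√69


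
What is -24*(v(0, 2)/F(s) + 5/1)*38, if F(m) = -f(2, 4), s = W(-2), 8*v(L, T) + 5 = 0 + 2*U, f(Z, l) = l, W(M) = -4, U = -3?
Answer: -9747/2 ≈ -4873.5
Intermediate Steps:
v(L, T) = -11/8 (v(L, T) = -5/8 + (0 + 2*(-3))/8 = -5/8 + (0 - 6)/8 = -5/8 + (1/8)*(-6) = -5/8 - 3/4 = -11/8)
s = -4
F(m) = -4 (F(m) = -1*4 = -4)
-24*(v(0, 2)/F(s) + 5/1)*38 = -24*(-11/8/(-4) + 5/1)*38 = -24*(-11/8*(-1/4) + 5*1)*38 = -24*(11/32 + 5)*38 = -24*171/32*38 = -513/4*38 = -9747/2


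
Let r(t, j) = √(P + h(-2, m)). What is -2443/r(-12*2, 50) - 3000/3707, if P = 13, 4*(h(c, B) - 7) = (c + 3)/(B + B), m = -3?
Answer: -3000/3707 - 4886*√2874/479 ≈ -547.65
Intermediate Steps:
h(c, B) = 7 + (3 + c)/(8*B) (h(c, B) = 7 + ((c + 3)/(B + B))/4 = 7 + ((3 + c)/((2*B)))/4 = 7 + ((3 + c)*(1/(2*B)))/4 = 7 + ((3 + c)/(2*B))/4 = 7 + (3 + c)/(8*B))
r(t, j) = √2874/12 (r(t, j) = √(13 + (⅛)*(3 - 2 + 56*(-3))/(-3)) = √(13 + (⅛)*(-⅓)*(3 - 2 - 168)) = √(13 + (⅛)*(-⅓)*(-167)) = √(13 + 167/24) = √(479/24) = √2874/12)
-2443/r(-12*2, 50) - 3000/3707 = -2443*2*√2874/479 - 3000/3707 = -4886*√2874/479 - 3000*1/3707 = -4886*√2874/479 - 3000/3707 = -3000/3707 - 4886*√2874/479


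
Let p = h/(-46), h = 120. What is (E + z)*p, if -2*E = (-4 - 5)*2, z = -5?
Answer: -240/23 ≈ -10.435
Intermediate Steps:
E = 9 (E = -(-4 - 5)*2/2 = -(-9)*2/2 = -1/2*(-18) = 9)
p = -60/23 (p = 120/(-46) = 120*(-1/46) = -60/23 ≈ -2.6087)
(E + z)*p = (9 - 5)*(-60/23) = 4*(-60/23) = -240/23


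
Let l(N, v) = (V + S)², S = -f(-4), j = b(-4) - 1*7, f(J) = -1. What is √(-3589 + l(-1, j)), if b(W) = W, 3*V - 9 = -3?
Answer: 2*I*√895 ≈ 59.833*I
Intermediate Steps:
V = 2 (V = 3 + (⅓)*(-3) = 3 - 1 = 2)
j = -11 (j = -4 - 1*7 = -4 - 7 = -11)
S = 1 (S = -1*(-1) = 1)
l(N, v) = 9 (l(N, v) = (2 + 1)² = 3² = 9)
√(-3589 + l(-1, j)) = √(-3589 + 9) = √(-3580) = 2*I*√895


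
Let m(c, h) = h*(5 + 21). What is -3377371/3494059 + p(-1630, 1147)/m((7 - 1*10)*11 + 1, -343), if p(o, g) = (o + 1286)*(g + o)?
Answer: -43618877539/2225715583 ≈ -19.598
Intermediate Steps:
m(c, h) = 26*h (m(c, h) = h*26 = 26*h)
p(o, g) = (1286 + o)*(g + o)
-3377371/3494059 + p(-1630, 1147)/m((7 - 1*10)*11 + 1, -343) = -3377371/3494059 + ((-1630)² + 1286*1147 + 1286*(-1630) + 1147*(-1630))/((26*(-343))) = -3377371*1/3494059 + (2656900 + 1475042 - 2096180 - 1869610)/(-8918) = -3377371/3494059 + 166152*(-1/8918) = -3377371/3494059 - 11868/637 = -43618877539/2225715583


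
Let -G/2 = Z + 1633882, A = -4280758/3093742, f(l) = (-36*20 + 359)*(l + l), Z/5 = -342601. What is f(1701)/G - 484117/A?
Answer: 59251253546776442/169353207617 ≈ 3.4987e+5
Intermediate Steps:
Z = -1713005 (Z = 5*(-342601) = -1713005)
f(l) = -722*l (f(l) = (-720 + 359)*(2*l) = -722*l)
A = -2140379/1546871 (A = -4280758*1/3093742 = -2140379/1546871 ≈ -1.3837)
G = 158246 (G = -2*(-1713005 + 1633882) = -2*(-79123) = 158246)
f(1701)/G - 484117/A = -722*1701/158246 - 484117/(-2140379/1546871) = -1228122*1/158246 - 484117*(-1546871/2140379) = -614061/79123 + 748866547907/2140379 = 59251253546776442/169353207617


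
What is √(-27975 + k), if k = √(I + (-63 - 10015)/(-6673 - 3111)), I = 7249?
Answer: √(-167372075100 + 2446*√43376320781)/2446 ≈ 167.0*I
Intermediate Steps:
k = √43376320781/2446 (k = √(7249 + (-63 - 10015)/(-6673 - 3111)) = √(7249 - 10078/(-9784)) = √(7249 - 10078*(-1/9784)) = √(7249 + 5039/4892) = √(35467147/4892) = √43376320781/2446 ≈ 85.147)
√(-27975 + k) = √(-27975 + √43376320781/2446)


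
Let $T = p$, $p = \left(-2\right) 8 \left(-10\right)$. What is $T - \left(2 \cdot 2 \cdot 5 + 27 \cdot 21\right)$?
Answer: $-427$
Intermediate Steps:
$p = 160$ ($p = \left(-16\right) \left(-10\right) = 160$)
$T = 160$
$T - \left(2 \cdot 2 \cdot 5 + 27 \cdot 21\right) = 160 - \left(2 \cdot 2 \cdot 5 + 27 \cdot 21\right) = 160 - \left(4 \cdot 5 + 567\right) = 160 - \left(20 + 567\right) = 160 - 587 = -427$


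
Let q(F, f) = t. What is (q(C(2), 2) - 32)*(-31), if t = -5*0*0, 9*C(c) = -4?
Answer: 992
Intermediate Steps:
C(c) = -4/9 (C(c) = (1/9)*(-4) = -4/9)
t = 0 (t = 0*0 = 0)
q(F, f) = 0
(q(C(2), 2) - 32)*(-31) = (0 - 32)*(-31) = -32*(-31) = 992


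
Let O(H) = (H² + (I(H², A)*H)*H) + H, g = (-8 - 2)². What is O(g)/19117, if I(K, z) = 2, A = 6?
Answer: 4300/2731 ≈ 1.5745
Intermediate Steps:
g = 100 (g = (-10)² = 100)
O(H) = H + 3*H² (O(H) = (H² + (2*H)*H) + H = (H² + 2*H²) + H = 3*H² + H = H + 3*H²)
O(g)/19117 = (100*(1 + 3*100))/19117 = (100*(1 + 300))*(1/19117) = (100*301)*(1/19117) = 30100*(1/19117) = 4300/2731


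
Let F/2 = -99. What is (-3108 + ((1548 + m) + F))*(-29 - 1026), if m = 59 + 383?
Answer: 1388380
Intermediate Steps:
F = -198 (F = 2*(-99) = -198)
m = 442
(-3108 + ((1548 + m) + F))*(-29 - 1026) = (-3108 + ((1548 + 442) - 198))*(-29 - 1026) = (-3108 + (1990 - 198))*(-1055) = (-3108 + 1792)*(-1055) = -1316*(-1055) = 1388380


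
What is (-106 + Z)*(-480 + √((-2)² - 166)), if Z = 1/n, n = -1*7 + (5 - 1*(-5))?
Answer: 50720 - 951*I*√2 ≈ 50720.0 - 1344.9*I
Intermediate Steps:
n = 3 (n = -7 + (5 + 5) = -7 + 10 = 3)
Z = ⅓ (Z = 1/3 = ⅓ ≈ 0.33333)
(-106 + Z)*(-480 + √((-2)² - 166)) = (-106 + ⅓)*(-480 + √((-2)² - 166)) = -317*(-480 + √(4 - 166))/3 = -317*(-480 + √(-162))/3 = -317*(-480 + 9*I*√2)/3 = 50720 - 951*I*√2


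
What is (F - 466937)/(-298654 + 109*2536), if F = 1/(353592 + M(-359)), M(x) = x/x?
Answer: 16510565464/786037239 ≈ 21.005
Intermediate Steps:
M(x) = 1
F = 1/353593 (F = 1/(353592 + 1) = 1/353593 ≈ 2.8281e-6)
(F - 466937)/(-298654 + 109*2536) = (1/353593 - 466937)/(-298654 + 109*2536) = -165105654640/(353593*(-298654 + 276424)) = -165105654640/353593/(-22230) = -165105654640/353593*(-1/22230) = 16510565464/786037239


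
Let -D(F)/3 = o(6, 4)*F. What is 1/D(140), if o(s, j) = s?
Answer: -1/2520 ≈ -0.00039683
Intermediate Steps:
D(F) = -18*F
1/D(140) = 1/(-18*140) = 1/(-2520) = -1/2520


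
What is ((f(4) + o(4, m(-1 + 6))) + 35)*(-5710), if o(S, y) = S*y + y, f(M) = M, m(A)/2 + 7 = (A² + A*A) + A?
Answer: -2963490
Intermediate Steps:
m(A) = -14 + 2*A + 4*A² (m(A) = -14 + 2*((A² + A*A) + A) = -14 + 2*((A² + A²) + A) = -14 + 2*(2*A² + A) = -14 + 2*(A + 2*A²) = -14 + (2*A + 4*A²) = -14 + 2*A + 4*A²)
o(S, y) = y + S*y
((f(4) + o(4, m(-1 + 6))) + 35)*(-5710) = ((4 + (-14 + 2*(-1 + 6) + 4*(-1 + 6)²)*(1 + 4)) + 35)*(-5710) = ((4 + (-14 + 2*5 + 4*5²)*5) + 35)*(-5710) = ((4 + (-14 + 10 + 4*25)*5) + 35)*(-5710) = ((4 + (-14 + 10 + 100)*5) + 35)*(-5710) = ((4 + 96*5) + 35)*(-5710) = ((4 + 480) + 35)*(-5710) = (484 + 35)*(-5710) = 519*(-5710) = -2963490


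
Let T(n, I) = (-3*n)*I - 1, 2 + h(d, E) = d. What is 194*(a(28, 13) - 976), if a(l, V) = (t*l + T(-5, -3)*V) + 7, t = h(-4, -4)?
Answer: -336590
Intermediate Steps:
h(d, E) = -2 + d
T(n, I) = -1 - 3*I*n (T(n, I) = -3*I*n - 1 = -1 - 3*I*n)
t = -6 (t = -2 - 4 = -6)
a(l, V) = 7 - 46*V - 6*l (a(l, V) = (-6*l + (-1 - 3*(-3)*(-5))*V) + 7 = (-6*l + (-1 - 45)*V) + 7 = (-6*l - 46*V) + 7 = (-46*V - 6*l) + 7 = 7 - 46*V - 6*l)
194*(a(28, 13) - 976) = 194*((7 - 46*13 - 6*28) - 976) = 194*((7 - 598 - 168) - 976) = 194*(-759 - 976) = 194*(-1735) = -336590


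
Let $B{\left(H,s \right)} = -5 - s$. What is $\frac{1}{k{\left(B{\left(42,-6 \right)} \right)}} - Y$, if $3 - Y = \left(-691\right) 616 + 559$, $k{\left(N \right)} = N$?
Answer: $-425099$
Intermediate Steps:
$Y = 425100$ ($Y = 3 - \left(\left(-691\right) 616 + 559\right) = 3 - \left(-425656 + 559\right) = 3 - -425097 = 3 + 425097 = 425100$)
$\frac{1}{k{\left(B{\left(42,-6 \right)} \right)}} - Y = \frac{1}{-5 - -6} - 425100 = \frac{1}{-5 + 6} - 425100 = 1^{-1} - 425100 = 1 - 425100 = -425099$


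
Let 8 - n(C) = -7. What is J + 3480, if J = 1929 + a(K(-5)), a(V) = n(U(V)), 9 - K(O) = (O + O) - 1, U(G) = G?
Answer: 5424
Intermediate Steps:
K(O) = 10 - 2*O (K(O) = 9 - ((O + O) - 1) = 9 - (2*O - 1) = 9 - (-1 + 2*O) = 9 + (1 - 2*O) = 10 - 2*O)
n(C) = 15 (n(C) = 8 - 1*(-7) = 8 + 7 = 15)
a(V) = 15
J = 1944 (J = 1929 + 15 = 1944)
J + 3480 = 1944 + 3480 = 5424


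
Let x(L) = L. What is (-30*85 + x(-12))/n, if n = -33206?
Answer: 1281/16603 ≈ 0.077155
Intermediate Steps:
(-30*85 + x(-12))/n = (-30*85 - 12)/(-33206) = (-2550 - 12)*(-1/33206) = -2562*(-1/33206) = 1281/16603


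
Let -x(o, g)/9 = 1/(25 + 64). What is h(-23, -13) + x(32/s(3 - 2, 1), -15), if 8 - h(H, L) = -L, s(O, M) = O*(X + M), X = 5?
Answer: -454/89 ≈ -5.1011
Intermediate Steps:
s(O, M) = O*(5 + M)
h(H, L) = 8 + L (h(H, L) = 8 - (-1)*L = 8 + L)
x(o, g) = -9/89 (x(o, g) = -9/(25 + 64) = -9/89)
h(-23, -13) + x(32/s(3 - 2, 1), -15) = (8 - 13) - 9/89 = -5 - 9/89 = -454/89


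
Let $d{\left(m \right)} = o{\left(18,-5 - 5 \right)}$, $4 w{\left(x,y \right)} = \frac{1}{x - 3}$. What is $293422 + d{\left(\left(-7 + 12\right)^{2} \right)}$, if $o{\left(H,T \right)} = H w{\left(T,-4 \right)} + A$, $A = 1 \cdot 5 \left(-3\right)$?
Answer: $\frac{7628573}{26} \approx 2.9341 \cdot 10^{5}$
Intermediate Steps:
$A = -15$ ($A = 5 \left(-3\right) = -15$)
$w{\left(x,y \right)} = \frac{1}{4 \left(-3 + x\right)}$ ($w{\left(x,y \right)} = \frac{1}{4 \left(x - 3\right)} = \frac{1}{4 \left(-3 + x\right)}$)
$o{\left(H,T \right)} = -15 + \frac{H}{4 \left(-3 + T\right)}$ ($o{\left(H,T \right)} = H \frac{1}{4 \left(-3 + T\right)} - 15 = \frac{H}{4 \left(-3 + T\right)} - 15 = -15 + \frac{H}{4 \left(-3 + T\right)}$)
$d{\left(m \right)} = - \frac{399}{26}$ ($d{\left(m \right)} = \frac{180 + 18 - 60 \left(-5 - 5\right)}{4 \left(-3 - 10\right)} = \frac{180 + 18 - -600}{4 \left(-3 - 10\right)} = \frac{180 + 18 + 600}{4 \left(-13\right)} = \frac{1}{4} \left(- \frac{1}{13}\right) 798 = - \frac{399}{26}$)
$293422 + d{\left(\left(-7 + 12\right)^{2} \right)} = 293422 - \frac{399}{26} = \frac{7628573}{26}$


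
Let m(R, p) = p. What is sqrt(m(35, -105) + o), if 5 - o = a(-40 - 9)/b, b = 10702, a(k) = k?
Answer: I*sqrt(11452756002)/10702 ≈ 9.9998*I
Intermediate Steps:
o = 53559/10702 (o = 5 - (-40 - 9)/10702 = 5 - (-49)/10702 = 5 - 1*(-49/10702) = 5 + 49/10702 = 53559/10702 ≈ 5.0046)
sqrt(m(35, -105) + o) = sqrt(-105 + 53559/10702) = sqrt(-1070151/10702) = I*sqrt(11452756002)/10702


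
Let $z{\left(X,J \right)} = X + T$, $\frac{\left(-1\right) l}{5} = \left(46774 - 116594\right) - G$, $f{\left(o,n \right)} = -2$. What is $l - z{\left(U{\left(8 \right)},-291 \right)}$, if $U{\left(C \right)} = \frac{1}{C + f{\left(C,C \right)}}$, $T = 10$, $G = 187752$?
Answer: $\frac{7727099}{6} \approx 1.2879 \cdot 10^{6}$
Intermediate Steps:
$U{\left(C \right)} = \frac{1}{-2 + C}$ ($U{\left(C \right)} = \frac{1}{C - 2} = \frac{1}{-2 + C}$)
$l = 1287860$ ($l = - 5 \left(\left(46774 - 116594\right) - 187752\right) = - 5 \left(-69820 - 187752\right) = \left(-5\right) \left(-257572\right) = 1287860$)
$z{\left(X,J \right)} = 10 + X$ ($z{\left(X,J \right)} = X + 10 = 10 + X$)
$l - z{\left(U{\left(8 \right)},-291 \right)} = 1287860 - \left(10 + \frac{1}{-2 + 8}\right) = 1287860 - \left(10 + \frac{1}{6}\right) = 1287860 - \frac{61}{6} = \frac{7727099}{6}$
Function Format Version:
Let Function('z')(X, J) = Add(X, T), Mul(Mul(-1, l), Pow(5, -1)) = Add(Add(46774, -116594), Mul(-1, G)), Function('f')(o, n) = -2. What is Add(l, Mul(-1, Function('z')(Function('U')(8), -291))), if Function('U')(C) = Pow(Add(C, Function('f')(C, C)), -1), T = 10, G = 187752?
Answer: Rational(7727099, 6) ≈ 1.2879e+6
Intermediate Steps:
Function('U')(C) = Pow(Add(-2, C), -1) (Function('U')(C) = Pow(Add(C, -2), -1) = Pow(Add(-2, C), -1))
l = 1287860 (l = Mul(-5, Add(Add(46774, -116594), Mul(-1, 187752))) = Mul(-5, Add(-69820, -187752)) = Mul(-5, -257572) = 1287860)
Function('z')(X, J) = Add(10, X) (Function('z')(X, J) = Add(X, 10) = Add(10, X))
Add(l, Mul(-1, Function('z')(Function('U')(8), -291))) = Add(1287860, Mul(-1, Add(10, Pow(Add(-2, 8), -1)))) = Add(1287860, Mul(-1, Add(10, Pow(6, -1)))) = Add(1287860, Mul(-1, Add(10, Rational(1, 6)))) = Add(1287860, Mul(-1, Rational(61, 6))) = Add(1287860, Rational(-61, 6)) = Rational(7727099, 6)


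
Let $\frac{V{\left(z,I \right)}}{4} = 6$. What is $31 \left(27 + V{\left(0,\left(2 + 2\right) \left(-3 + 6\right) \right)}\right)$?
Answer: $1581$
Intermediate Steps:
$V{\left(z,I \right)} = 24$ ($V{\left(z,I \right)} = 4 \cdot 6 = 24$)
$31 \left(27 + V{\left(0,\left(2 + 2\right) \left(-3 + 6\right) \right)}\right) = 31 \left(27 + 24\right) = 31 \cdot 51 = 1581$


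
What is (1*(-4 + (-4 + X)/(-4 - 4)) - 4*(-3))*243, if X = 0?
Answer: 4131/2 ≈ 2065.5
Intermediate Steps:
(1*(-4 + (-4 + X)/(-4 - 4)) - 4*(-3))*243 = (1*(-4 + (-4 + 0)/(-4 - 4)) - 4*(-3))*243 = (1*(-4 - 4/(-8)) + 12)*243 = (1*(-4 - 4*(-⅛)) + 12)*243 = (1*(-4 + ½) + 12)*243 = (1*(-7/2) + 12)*243 = (-7/2 + 12)*243 = (17/2)*243 = 4131/2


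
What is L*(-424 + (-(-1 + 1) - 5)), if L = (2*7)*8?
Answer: -48048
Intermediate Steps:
L = 112 (L = 14*8 = 112)
L*(-424 + (-(-1 + 1) - 5)) = 112*(-424 + (-(-1 + 1) - 5)) = 112*(-424 + (-1*0 - 5)) = 112*(-424 + (0 - 5)) = 112*(-424 - 5) = 112*(-429) = -48048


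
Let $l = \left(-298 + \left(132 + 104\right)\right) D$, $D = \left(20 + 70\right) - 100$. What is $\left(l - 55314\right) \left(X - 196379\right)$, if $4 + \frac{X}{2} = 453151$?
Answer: $-38828091010$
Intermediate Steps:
$X = 906294$ ($X = -8 + 2 \cdot 453151 = -8 + 906302 = 906294$)
$D = -10$ ($D = 90 - 100 = -10$)
$l = 620$ ($l = \left(-298 + \left(132 + 104\right)\right) \left(-10\right) = \left(-298 + 236\right) \left(-10\right) = \left(-62\right) \left(-10\right) = 620$)
$\left(l - 55314\right) \left(X - 196379\right) = \left(620 - 55314\right) \left(906294 - 196379\right) = \left(-54694\right) 709915 = -38828091010$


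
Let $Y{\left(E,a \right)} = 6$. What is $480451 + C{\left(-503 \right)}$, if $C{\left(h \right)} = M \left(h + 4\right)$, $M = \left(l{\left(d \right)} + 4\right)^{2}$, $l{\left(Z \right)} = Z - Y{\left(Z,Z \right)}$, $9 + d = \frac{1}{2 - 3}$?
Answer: $408595$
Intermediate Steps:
$d = -10$ ($d = -9 + \frac{1}{2 - 3} = -9 + \frac{1}{-1} = -9 - 1 = -10$)
$l{\left(Z \right)} = -6 + Z$ ($l{\left(Z \right)} = Z - 6 = -6 + Z$)
$M = 144$ ($M = \left(\left(-6 - 10\right) + 4\right)^{2} = \left(-16 + 4\right)^{2} = \left(-12\right)^{2} = 144$)
$C{\left(h \right)} = 576 + 144 h$ ($C{\left(h \right)} = 144 \left(h + 4\right) = 144 \left(4 + h\right) = 576 + 144 h$)
$480451 + C{\left(-503 \right)} = 480451 + \left(576 + 144 \left(-503\right)\right) = 480451 + \left(576 - 72432\right) = 480451 - 71856 = 408595$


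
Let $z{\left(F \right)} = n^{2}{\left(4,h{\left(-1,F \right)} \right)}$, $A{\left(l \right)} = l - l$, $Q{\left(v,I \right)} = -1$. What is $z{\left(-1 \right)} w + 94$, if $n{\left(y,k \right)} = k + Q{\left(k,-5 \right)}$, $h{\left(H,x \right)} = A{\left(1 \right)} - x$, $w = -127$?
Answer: $94$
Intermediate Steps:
$A{\left(l \right)} = 0$
$h{\left(H,x \right)} = - x$ ($h{\left(H,x \right)} = 0 - x = - x$)
$n{\left(y,k \right)} = -1 + k$ ($n{\left(y,k \right)} = k - 1 = -1 + k$)
$z{\left(F \right)} = \left(-1 - F\right)^{2}$
$z{\left(-1 \right)} w + 94 = \left(1 - 1\right)^{2} \left(-127\right) + 94 = 0^{2} \left(-127\right) + 94 = 0 \left(-127\right) + 94 = 0 + 94 = 94$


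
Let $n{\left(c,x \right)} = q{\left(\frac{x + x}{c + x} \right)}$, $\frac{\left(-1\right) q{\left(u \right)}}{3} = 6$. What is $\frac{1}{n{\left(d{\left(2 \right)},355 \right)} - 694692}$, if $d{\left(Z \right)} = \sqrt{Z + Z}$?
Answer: $- \frac{1}{694710} \approx -1.4394 \cdot 10^{-6}$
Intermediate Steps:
$d{\left(Z \right)} = \sqrt{2} \sqrt{Z}$ ($d{\left(Z \right)} = \sqrt{2 Z} = \sqrt{2} \sqrt{Z}$)
$q{\left(u \right)} = -18$ ($q{\left(u \right)} = \left(-3\right) 6 = -18$)
$n{\left(c,x \right)} = -18$
$\frac{1}{n{\left(d{\left(2 \right)},355 \right)} - 694692} = \frac{1}{-18 - 694692} = \frac{1}{-694710} = - \frac{1}{694710}$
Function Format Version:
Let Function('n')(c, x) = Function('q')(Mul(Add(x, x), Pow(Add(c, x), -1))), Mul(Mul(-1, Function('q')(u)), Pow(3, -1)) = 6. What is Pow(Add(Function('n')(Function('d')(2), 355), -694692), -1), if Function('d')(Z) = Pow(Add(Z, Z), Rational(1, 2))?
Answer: Rational(-1, 694710) ≈ -1.4394e-6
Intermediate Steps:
Function('d')(Z) = Mul(Pow(2, Rational(1, 2)), Pow(Z, Rational(1, 2))) (Function('d')(Z) = Pow(Mul(2, Z), Rational(1, 2)) = Mul(Pow(2, Rational(1, 2)), Pow(Z, Rational(1, 2))))
Function('q')(u) = -18 (Function('q')(u) = Mul(-3, 6) = -18)
Function('n')(c, x) = -18
Pow(Add(Function('n')(Function('d')(2), 355), -694692), -1) = Pow(Add(-18, -694692), -1) = Pow(-694710, -1) = Rational(-1, 694710)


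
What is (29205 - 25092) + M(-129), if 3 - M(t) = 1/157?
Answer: 646211/157 ≈ 4116.0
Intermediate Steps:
M(t) = 470/157 (M(t) = 3 - 1/157 = 470/157)
(29205 - 25092) + M(-129) = (29205 - 25092) + 470/157 = 4113 + 470/157 = 646211/157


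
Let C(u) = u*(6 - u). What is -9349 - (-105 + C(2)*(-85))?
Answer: -8564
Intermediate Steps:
-9349 - (-105 + C(2)*(-85)) = -9349 - (-105 + (2*(6 - 1*2))*(-85)) = -9349 - (-105 + (2*(6 - 2))*(-85)) = -9349 - (-105 + (2*4)*(-85)) = -9349 - (-105 + 8*(-85)) = -9349 - (-105 - 680) = -9349 - 1*(-785) = -9349 + 785 = -8564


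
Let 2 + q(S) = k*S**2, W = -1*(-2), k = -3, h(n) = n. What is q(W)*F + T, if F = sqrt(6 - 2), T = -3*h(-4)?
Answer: -16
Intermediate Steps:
T = 12 (T = -3*(-4) = 12)
W = 2
F = 2 (F = sqrt(4) = 2)
q(S) = -2 - 3*S**2
q(W)*F + T = (-2 - 3*2**2)*2 + 12 = (-2 - 3*4)*2 + 12 = (-2 - 12)*2 + 12 = -14*2 + 12 = -28 + 12 = -16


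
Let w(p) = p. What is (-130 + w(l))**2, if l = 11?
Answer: 14161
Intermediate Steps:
(-130 + w(l))**2 = (-130 + 11)**2 = (-119)**2 = 14161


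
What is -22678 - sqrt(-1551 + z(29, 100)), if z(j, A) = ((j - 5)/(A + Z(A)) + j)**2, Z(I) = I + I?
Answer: -22678 - I*sqrt(440846)/25 ≈ -22678.0 - 26.559*I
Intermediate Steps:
Z(I) = 2*I
z(j, A) = (j + (-5 + j)/(3*A))**2 (z(j, A) = ((j - 5)/(A + 2*A) + j)**2 = ((-5 + j)/((3*A)) + j)**2 = ((-5 + j)*(1/(3*A)) + j)**2 = ((-5 + j)/(3*A) + j)**2 = (j + (-5 + j)/(3*A))**2)
-22678 - sqrt(-1551 + z(29, 100)) = -22678 - sqrt(-1551 + (1/9)*(-5 + 29 + 3*100*29)**2/100**2) = -22678 - sqrt(-1551 + (1/9)*(1/10000)*(-5 + 29 + 8700)**2) = -22678 - sqrt(-1551 + (1/9)*(1/10000)*8724**2) = -22678 - sqrt(-1551 + (1/9)*(1/10000)*76108176) = -22678 - sqrt(-1551 + 528529/625) = -22678 - sqrt(-440846/625) = -22678 - I*sqrt(440846)/25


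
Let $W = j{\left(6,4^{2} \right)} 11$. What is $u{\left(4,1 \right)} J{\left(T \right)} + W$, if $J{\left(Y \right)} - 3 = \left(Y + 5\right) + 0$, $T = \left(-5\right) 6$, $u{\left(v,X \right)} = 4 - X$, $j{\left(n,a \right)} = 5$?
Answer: $-11$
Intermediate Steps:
$T = -30$
$J{\left(Y \right)} = 8 + Y$ ($J{\left(Y \right)} = 3 + \left(\left(Y + 5\right) + 0\right) = 3 + \left(\left(5 + Y\right) + 0\right) = 3 + \left(5 + Y\right) = 8 + Y$)
$W = 55$ ($W = 5 \cdot 11 = 55$)
$u{\left(4,1 \right)} J{\left(T \right)} + W = \left(4 - 1\right) \left(8 - 30\right) + 55 = \left(4 - 1\right) \left(-22\right) + 55 = 3 \left(-22\right) + 55 = -66 + 55 = -11$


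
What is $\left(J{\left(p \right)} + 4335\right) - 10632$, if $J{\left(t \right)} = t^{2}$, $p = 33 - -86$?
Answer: $7864$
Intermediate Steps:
$p = 119$ ($p = 33 + 86 = 119$)
$\left(J{\left(p \right)} + 4335\right) - 10632 = \left(119^{2} + 4335\right) - 10632 = \left(14161 + 4335\right) - 10632 = 18496 - 10632 = 7864$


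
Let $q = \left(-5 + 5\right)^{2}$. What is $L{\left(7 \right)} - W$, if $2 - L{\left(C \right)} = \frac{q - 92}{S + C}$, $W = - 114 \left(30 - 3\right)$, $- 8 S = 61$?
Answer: $\frac{14664}{5} \approx 2932.8$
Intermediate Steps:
$q = 0$ ($q = 0^{2} = 0$)
$S = - \frac{61}{8}$ ($S = \left(- \frac{1}{8}\right) 61 = - \frac{61}{8} \approx -7.625$)
$W = -3078$ ($W = - 114 \left(30 - 3\right) = \left(-114\right) 27 = -3078$)
$L{\left(C \right)} = 2 + \frac{92}{- \frac{61}{8} + C}$ ($L{\left(C \right)} = 2 - \frac{0 - 92}{- \frac{61}{8} + C} = 2 - - \frac{92}{- \frac{61}{8} + C} = 2 + \frac{92}{- \frac{61}{8} + C}$)
$L{\left(7 \right)} - W = \frac{2 \left(307 + 8 \cdot 7\right)}{-61 + 8 \cdot 7} - -3078 = \frac{2 \left(307 + 56\right)}{-61 + 56} + 3078 = 2 \frac{1}{-5} \cdot 363 + 3078 = 2 \left(- \frac{1}{5}\right) 363 + 3078 = - \frac{726}{5} + 3078 = \frac{14664}{5}$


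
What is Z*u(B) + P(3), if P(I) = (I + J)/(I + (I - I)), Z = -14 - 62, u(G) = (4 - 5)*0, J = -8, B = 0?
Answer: -5/3 ≈ -1.6667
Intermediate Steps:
u(G) = 0 (u(G) = -1*0 = 0)
Z = -76
P(I) = (-8 + I)/I (P(I) = (I - 8)/(I + (I - I)) = (-8 + I)/(I + 0) = (-8 + I)/I)
Z*u(B) + P(3) = -76*0 + (-8 + 3)/3 = 0 + (⅓)*(-5) = 0 - 5/3 = -5/3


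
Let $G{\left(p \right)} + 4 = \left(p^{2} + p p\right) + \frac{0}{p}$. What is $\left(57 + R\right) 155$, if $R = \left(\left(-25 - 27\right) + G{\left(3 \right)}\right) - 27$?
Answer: $-1240$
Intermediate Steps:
$G{\left(p \right)} = -4 + 2 p^{2}$ ($G{\left(p \right)} = -4 + \left(\left(p^{2} + p p\right) + \frac{0}{p}\right) = -4 + \left(\left(p^{2} + p^{2}\right) + 0\right) = -4 + \left(2 p^{2} + 0\right) = -4 + 2 p^{2}$)
$R = -65$ ($R = \left(\left(-25 - 27\right) - \left(4 - 2 \cdot 3^{2}\right)\right) - 27 = \left(\left(-25 - 27\right) + \left(-4 + 2 \cdot 9\right)\right) - 27 = \left(-52 + \left(-4 + 18\right)\right) - 27 = \left(-52 + 14\right) - 27 = -38 - 27 = -65$)
$\left(57 + R\right) 155 = \left(57 - 65\right) 155 = \left(-8\right) 155 = -1240$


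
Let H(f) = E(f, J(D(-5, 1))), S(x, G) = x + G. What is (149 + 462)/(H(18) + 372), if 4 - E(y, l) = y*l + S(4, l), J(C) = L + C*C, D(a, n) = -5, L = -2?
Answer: -47/5 ≈ -9.4000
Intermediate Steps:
S(x, G) = G + x
J(C) = -2 + C² (J(C) = -2 + C*C = -2 + C²)
E(y, l) = -l - l*y (E(y, l) = 4 - (y*l + (l + 4)) = 4 - (l*y + (4 + l)) = 4 - (4 + l + l*y) = 4 + (-4 - l - l*y) = -l - l*y)
H(f) = -23 - 23*f (H(f) = (-2 + (-5)²)*(-1 - f) = (-2 + 25)*(-1 - f) = 23*(-1 - f) = -23 - 23*f)
(149 + 462)/(H(18) + 372) = (149 + 462)/((-23 - 23*18) + 372) = 611/((-23 - 414) + 372) = 611/(-437 + 372) = 611/(-65) = 611*(-1/65) = -47/5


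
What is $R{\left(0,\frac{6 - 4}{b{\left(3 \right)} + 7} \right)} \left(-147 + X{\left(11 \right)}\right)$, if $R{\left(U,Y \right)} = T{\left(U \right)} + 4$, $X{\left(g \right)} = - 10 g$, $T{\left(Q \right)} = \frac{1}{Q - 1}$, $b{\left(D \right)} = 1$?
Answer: $-771$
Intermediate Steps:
$T{\left(Q \right)} = \frac{1}{-1 + Q}$
$R{\left(U,Y \right)} = 4 + \frac{1}{-1 + U}$ ($R{\left(U,Y \right)} = \frac{1}{-1 + U} + 4 = 4 + \frac{1}{-1 + U}$)
$R{\left(0,\frac{6 - 4}{b{\left(3 \right)} + 7} \right)} \left(-147 + X{\left(11 \right)}\right) = \frac{-3 + 4 \cdot 0}{-1 + 0} \left(-147 - 110\right) = \frac{-3 + 0}{-1} \left(-147 - 110\right) = \left(-1\right) \left(-3\right) \left(-257\right) = 3 \left(-257\right) = -771$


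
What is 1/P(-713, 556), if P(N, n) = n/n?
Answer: 1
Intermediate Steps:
P(N, n) = 1
1/P(-713, 556) = 1/1 = 1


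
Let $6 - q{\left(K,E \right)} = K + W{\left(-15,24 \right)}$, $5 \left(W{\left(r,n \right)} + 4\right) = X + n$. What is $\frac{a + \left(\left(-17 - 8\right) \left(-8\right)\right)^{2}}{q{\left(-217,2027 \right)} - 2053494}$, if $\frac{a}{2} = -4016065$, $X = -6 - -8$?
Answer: $\frac{39960650}{10266361} \approx 3.8924$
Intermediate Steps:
$X = 2$ ($X = -6 + 8 = 2$)
$a = -8032130$ ($a = 2 \left(-4016065\right) = -8032130$)
$W{\left(r,n \right)} = - \frac{18}{5} + \frac{n}{5}$ ($W{\left(r,n \right)} = -4 + \frac{2 + n}{5} = -4 + \left(\frac{2}{5} + \frac{n}{5}\right) = - \frac{18}{5} + \frac{n}{5}$)
$q{\left(K,E \right)} = \frac{24}{5} - K$ ($q{\left(K,E \right)} = 6 - \left(K + \left(- \frac{18}{5} + \frac{1}{5} \cdot 24\right)\right) = 6 - \left(K + \left(- \frac{18}{5} + \frac{24}{5}\right)\right) = 6 - \left(K + \frac{6}{5}\right) = 6 - \left(\frac{6}{5} + K\right) = \frac{24}{5} - K$)
$\frac{a + \left(\left(-17 - 8\right) \left(-8\right)\right)^{2}}{q{\left(-217,2027 \right)} - 2053494} = \frac{-8032130 + \left(\left(-17 - 8\right) \left(-8\right)\right)^{2}}{\left(\frac{24}{5} - -217\right) - 2053494} = \frac{-8032130 + \left(\left(-25\right) \left(-8\right)\right)^{2}}{\left(\frac{24}{5} + 217\right) - 2053494} = \frac{-8032130 + 200^{2}}{\frac{1109}{5} - 2053494} = \frac{-8032130 + 40000}{- \frac{10266361}{5}} = \left(-7992130\right) \left(- \frac{5}{10266361}\right) = \frac{39960650}{10266361}$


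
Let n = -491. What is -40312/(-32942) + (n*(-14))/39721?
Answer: 913838130/654244591 ≈ 1.3968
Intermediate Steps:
-40312/(-32942) + (n*(-14))/39721 = -40312/(-32942) - 491*(-14)/39721 = -40312*(-1/32942) + 6874*(1/39721) = 20156/16471 + 6874/39721 = 913838130/654244591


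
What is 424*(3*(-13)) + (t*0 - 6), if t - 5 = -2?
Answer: -16542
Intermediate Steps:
t = 3 (t = 5 - 2 = 3)
424*(3*(-13)) + (t*0 - 6) = 424*(3*(-13)) + (3*0 - 6) = 424*(-39) + (0 - 6) = -16536 - 6 = -16542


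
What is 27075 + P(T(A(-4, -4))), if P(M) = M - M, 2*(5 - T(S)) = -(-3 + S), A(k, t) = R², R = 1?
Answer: 27075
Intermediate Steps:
A(k, t) = 1 (A(k, t) = 1² = 1)
T(S) = 7/2 + S/2 (T(S) = 5 - (-1)*(-3 + S)/2 = 5 - (3 - S)/2 = 5 + (-3/2 + S/2) = 7/2 + S/2)
P(M) = 0
27075 + P(T(A(-4, -4))) = 27075 + 0 = 27075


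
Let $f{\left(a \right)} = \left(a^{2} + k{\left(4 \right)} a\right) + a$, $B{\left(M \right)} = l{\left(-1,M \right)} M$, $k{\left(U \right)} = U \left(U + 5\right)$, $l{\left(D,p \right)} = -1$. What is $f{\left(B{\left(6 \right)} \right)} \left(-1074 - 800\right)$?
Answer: $348564$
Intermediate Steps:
$k{\left(U \right)} = U \left(5 + U\right)$
$B{\left(M \right)} = - M$
$f{\left(a \right)} = a^{2} + 37 a$ ($f{\left(a \right)} = \left(a^{2} + 4 \left(5 + 4\right) a\right) + a = \left(a^{2} + 4 \cdot 9 a\right) + a = \left(a^{2} + 36 a\right) + a = a^{2} + 37 a$)
$f{\left(B{\left(6 \right)} \right)} \left(-1074 - 800\right) = \left(-1\right) 6 \left(37 - 6\right) \left(-1074 - 800\right) = - 6 \left(37 - 6\right) \left(-1874\right) = \left(-6\right) 31 \left(-1874\right) = \left(-186\right) \left(-1874\right) = 348564$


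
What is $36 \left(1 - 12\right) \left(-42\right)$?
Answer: $16632$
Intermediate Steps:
$36 \left(1 - 12\right) \left(-42\right) = 36 \left(-11\right) \left(-42\right) = \left(-396\right) \left(-42\right) = 16632$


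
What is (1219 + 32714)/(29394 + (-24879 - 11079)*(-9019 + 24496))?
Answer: -11311/185497524 ≈ -6.0977e-5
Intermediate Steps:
(1219 + 32714)/(29394 + (-24879 - 11079)*(-9019 + 24496)) = 33933/(29394 - 35958*15477) = 33933/(29394 - 556521966) = 33933/(-556492572) = 33933*(-1/556492572) = -11311/185497524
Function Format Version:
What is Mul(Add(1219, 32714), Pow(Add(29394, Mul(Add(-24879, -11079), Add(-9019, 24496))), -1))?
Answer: Rational(-11311, 185497524) ≈ -6.0977e-5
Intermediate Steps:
Mul(Add(1219, 32714), Pow(Add(29394, Mul(Add(-24879, -11079), Add(-9019, 24496))), -1)) = Mul(33933, Pow(Add(29394, Mul(-35958, 15477)), -1)) = Mul(33933, Pow(Add(29394, -556521966), -1)) = Mul(33933, Pow(-556492572, -1)) = Mul(33933, Rational(-1, 556492572)) = Rational(-11311, 185497524)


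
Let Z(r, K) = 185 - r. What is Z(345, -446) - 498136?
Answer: -498296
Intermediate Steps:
Z(345, -446) - 498136 = (185 - 1*345) - 498136 = (185 - 345) - 498136 = -160 - 498136 = -498296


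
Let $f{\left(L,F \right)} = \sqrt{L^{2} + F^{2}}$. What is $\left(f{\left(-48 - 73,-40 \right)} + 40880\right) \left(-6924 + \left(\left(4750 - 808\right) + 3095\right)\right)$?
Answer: $4619440 + 113 \sqrt{16241} \approx 4.6338 \cdot 10^{6}$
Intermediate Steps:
$f{\left(L,F \right)} = \sqrt{F^{2} + L^{2}}$
$\left(f{\left(-48 - 73,-40 \right)} + 40880\right) \left(-6924 + \left(\left(4750 - 808\right) + 3095\right)\right) = \left(\sqrt{\left(-40\right)^{2} + \left(-48 - 73\right)^{2}} + 40880\right) \left(-6924 + \left(\left(4750 - 808\right) + 3095\right)\right) = \left(\sqrt{1600 + \left(-121\right)^{2}} + 40880\right) \left(-6924 + \left(3942 + 3095\right)\right) = \left(\sqrt{1600 + 14641} + 40880\right) \left(-6924 + 7037\right) = \left(\sqrt{16241} + 40880\right) 113 = \left(40880 + \sqrt{16241}\right) 113 = 4619440 + 113 \sqrt{16241}$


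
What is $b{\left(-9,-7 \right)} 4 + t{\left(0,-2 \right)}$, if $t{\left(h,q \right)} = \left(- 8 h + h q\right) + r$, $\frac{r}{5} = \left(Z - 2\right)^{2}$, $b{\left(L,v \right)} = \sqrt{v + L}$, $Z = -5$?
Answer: $245 + 16 i \approx 245.0 + 16.0 i$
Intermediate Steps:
$b{\left(L,v \right)} = \sqrt{L + v}$
$r = 245$ ($r = 5 \left(-5 - 2\right)^{2} = 5 \left(-7\right)^{2} = 5 \cdot 49 = 245$)
$t{\left(h,q \right)} = 245 - 8 h + h q$ ($t{\left(h,q \right)} = \left(- 8 h + h q\right) + 245 = 245 - 8 h + h q$)
$b{\left(-9,-7 \right)} 4 + t{\left(0,-2 \right)} = \sqrt{-9 - 7} \cdot 4 + \left(245 - 0 + 0 \left(-2\right)\right) = \sqrt{-16} \cdot 4 + \left(245 + 0 + 0\right) = 4 i 4 + 245 = 16 i + 245 = 245 + 16 i$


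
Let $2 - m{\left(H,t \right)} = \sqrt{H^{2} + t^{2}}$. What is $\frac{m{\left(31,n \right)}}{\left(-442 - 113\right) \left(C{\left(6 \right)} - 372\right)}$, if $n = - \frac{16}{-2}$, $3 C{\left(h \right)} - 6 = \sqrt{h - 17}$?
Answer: $\frac{12}{1232111} - \frac{30 \sqrt{41}}{1232111} - \frac{i \sqrt{451}}{45588107} + \frac{2 i \sqrt{11}}{227940535} \approx -0.00014617 - 4.3674 \cdot 10^{-7} i$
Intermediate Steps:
$C{\left(h \right)} = 2 + \frac{\sqrt{-17 + h}}{3}$ ($C{\left(h \right)} = 2 + \frac{\sqrt{h - 17}}{3} = 2 + \frac{\sqrt{-17 + h}}{3}$)
$n = 8$ ($n = \left(-16\right) \left(- \frac{1}{2}\right) = 8$)
$m{\left(H,t \right)} = 2 - \sqrt{H^{2} + t^{2}}$
$\frac{m{\left(31,n \right)}}{\left(-442 - 113\right) \left(C{\left(6 \right)} - 372\right)} = \frac{2 - \sqrt{31^{2} + 8^{2}}}{\left(-442 - 113\right) \left(\left(2 + \frac{\sqrt{-17 + 6}}{3}\right) - 372\right)} = \frac{2 - \sqrt{961 + 64}}{\left(-555\right) \left(\left(2 + \frac{\sqrt{-11}}{3}\right) - 372\right)} = \frac{2 - \sqrt{1025}}{\left(-555\right) \left(\left(2 + \frac{i \sqrt{11}}{3}\right) - 372\right)} = \frac{2 - 5 \sqrt{41}}{\left(-555\right) \left(\left(2 + \frac{i \sqrt{11}}{3}\right) - 372\right)} = \frac{2 - 5 \sqrt{41}}{\left(-555\right) \left(-370 + \frac{i \sqrt{11}}{3}\right)} = \frac{2 - 5 \sqrt{41}}{205350 - 185 i \sqrt{11}}$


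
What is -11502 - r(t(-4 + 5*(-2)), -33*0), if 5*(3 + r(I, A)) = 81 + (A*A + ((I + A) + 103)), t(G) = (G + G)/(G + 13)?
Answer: -57707/5 ≈ -11541.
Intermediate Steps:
t(G) = 2*G/(13 + G) (t(G) = (2*G)/(13 + G) = 2*G/(13 + G))
r(I, A) = 169/5 + A/5 + I/5 + A²/5 (r(I, A) = -3 + (81 + (A*A + ((I + A) + 103)))/5 = -3 + (81 + (A² + ((A + I) + 103)))/5 = -3 + (81 + (A² + (103 + A + I)))/5 = -3 + (81 + (103 + A + I + A²))/5 = -3 + (184 + A + I + A²)/5 = -3 + (184/5 + A/5 + I/5 + A²/5) = 169/5 + A/5 + I/5 + A²/5)
-11502 - r(t(-4 + 5*(-2)), -33*0) = -11502 - (169/5 + (-33*0)/5 + (2*(-4 + 5*(-2))/(13 + (-4 + 5*(-2))))/5 + (-33*0)²/5) = -11502 - (169/5 + (⅕)*0 + (2*(-4 - 10)/(13 + (-4 - 10)))/5 + (⅕)*0²) = -11502 - (169/5 + 0 + (2*(-14)/(13 - 14))/5 + (⅕)*0) = -11502 - (169/5 + 0 + (2*(-14)/(-1))/5 + 0) = -11502 - (169/5 + 0 + (2*(-14)*(-1))/5 + 0) = -11502 - (169/5 + 0 + (⅕)*28 + 0) = -11502 - (169/5 + 0 + 28/5 + 0) = -11502 - 1*197/5 = -11502 - 197/5 = -57707/5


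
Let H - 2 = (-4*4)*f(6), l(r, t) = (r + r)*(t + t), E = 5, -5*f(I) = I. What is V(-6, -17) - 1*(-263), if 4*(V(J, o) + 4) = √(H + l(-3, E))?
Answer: 259 + I*√970/20 ≈ 259.0 + 1.5572*I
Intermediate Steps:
f(I) = -I/5
l(r, t) = 4*r*t (l(r, t) = (2*r)*(2*t) = 4*r*t)
H = 106/5 (H = 2 + (-4*4)*(-⅕*6) = 2 - 16*(-6/5) = 2 + 96/5 = 106/5 ≈ 21.200)
V(J, o) = -4 + I*√970/20 (V(J, o) = -4 + √(106/5 + 4*(-3)*5)/4 = -4 + √(106/5 - 60)/4 = -4 + √(-194/5)/4 = -4 + (I*√970/5)/4 = -4 + I*√970/20)
V(-6, -17) - 1*(-263) = (-4 + I*√970/20) - 1*(-263) = (-4 + I*√970/20) + 263 = 259 + I*√970/20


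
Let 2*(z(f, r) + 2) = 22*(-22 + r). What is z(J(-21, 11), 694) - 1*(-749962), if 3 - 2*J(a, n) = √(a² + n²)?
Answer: 757352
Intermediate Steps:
J(a, n) = 3/2 - √(a² + n²)/2
z(f, r) = -244 + 11*r (z(f, r) = -2 + (22*(-22 + r))/2 = -2 + (-484 + 22*r)/2 = -2 + (-242 + 11*r) = -244 + 11*r)
z(J(-21, 11), 694) - 1*(-749962) = (-244 + 11*694) - 1*(-749962) = (-244 + 7634) + 749962 = 7390 + 749962 = 757352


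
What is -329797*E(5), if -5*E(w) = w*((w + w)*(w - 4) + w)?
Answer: 4946955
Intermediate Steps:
E(w) = -w*(w + 2*w*(-4 + w))/5 (E(w) = -w*((w + w)*(w - 4) + w)/5 = -w*((2*w)*(-4 + w) + w)/5 = -w*(2*w*(-4 + w) + w)/5 = -w*(w + 2*w*(-4 + w))/5)
-329797*E(5) = -329797*5²*(7 - 2*5)/5 = -329797*25*(7 - 10)/5 = -329797*25*(-3)/5 = -329797*(-15) = 4946955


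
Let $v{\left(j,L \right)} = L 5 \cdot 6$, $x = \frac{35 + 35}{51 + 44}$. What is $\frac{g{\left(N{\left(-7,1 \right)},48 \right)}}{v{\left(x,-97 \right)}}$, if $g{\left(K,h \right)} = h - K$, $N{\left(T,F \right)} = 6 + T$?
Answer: $- \frac{49}{2910} \approx -0.016838$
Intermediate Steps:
$x = \frac{14}{19}$ ($x = \frac{70}{95} = 70 \cdot \frac{1}{95} = \frac{14}{19} \approx 0.73684$)
$v{\left(j,L \right)} = 30 L$ ($v{\left(j,L \right)} = 5 L 6 = 30 L$)
$\frac{g{\left(N{\left(-7,1 \right)},48 \right)}}{v{\left(x,-97 \right)}} = \frac{48 - \left(6 - 7\right)}{30 \left(-97\right)} = \frac{48 - -1}{-2910} = \left(48 + 1\right) \left(- \frac{1}{2910}\right) = 49 \left(- \frac{1}{2910}\right) = - \frac{49}{2910}$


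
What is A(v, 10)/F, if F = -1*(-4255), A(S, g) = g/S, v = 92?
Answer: 1/39146 ≈ 2.5545e-5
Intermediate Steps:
F = 4255
A(v, 10)/F = (10/92)/4255 = (10*(1/92))*(1/4255) = (5/46)*(1/4255) = 1/39146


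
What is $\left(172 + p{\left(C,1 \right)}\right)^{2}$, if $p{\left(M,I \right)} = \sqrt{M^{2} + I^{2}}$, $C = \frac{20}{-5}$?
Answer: $\left(172 + \sqrt{17}\right)^{2} \approx 31019.0$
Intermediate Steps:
$C = -4$ ($C = 20 \left(- \frac{1}{5}\right) = -4$)
$p{\left(M,I \right)} = \sqrt{I^{2} + M^{2}}$
$\left(172 + p{\left(C,1 \right)}\right)^{2} = \left(172 + \sqrt{1^{2} + \left(-4\right)^{2}}\right)^{2} = \left(172 + \sqrt{1 + 16}\right)^{2} = \left(172 + \sqrt{17}\right)^{2}$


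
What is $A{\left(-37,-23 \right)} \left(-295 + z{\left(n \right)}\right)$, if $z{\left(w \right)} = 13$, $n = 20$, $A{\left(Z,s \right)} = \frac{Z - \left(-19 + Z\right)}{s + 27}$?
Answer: $- \frac{2679}{2} \approx -1339.5$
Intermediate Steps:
$A{\left(Z,s \right)} = \frac{19}{27 + s}$
$A{\left(-37,-23 \right)} \left(-295 + z{\left(n \right)}\right) = \frac{19}{27 - 23} \left(-295 + 13\right) = \frac{19}{4} \left(-282\right) = - \frac{2679}{2}$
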